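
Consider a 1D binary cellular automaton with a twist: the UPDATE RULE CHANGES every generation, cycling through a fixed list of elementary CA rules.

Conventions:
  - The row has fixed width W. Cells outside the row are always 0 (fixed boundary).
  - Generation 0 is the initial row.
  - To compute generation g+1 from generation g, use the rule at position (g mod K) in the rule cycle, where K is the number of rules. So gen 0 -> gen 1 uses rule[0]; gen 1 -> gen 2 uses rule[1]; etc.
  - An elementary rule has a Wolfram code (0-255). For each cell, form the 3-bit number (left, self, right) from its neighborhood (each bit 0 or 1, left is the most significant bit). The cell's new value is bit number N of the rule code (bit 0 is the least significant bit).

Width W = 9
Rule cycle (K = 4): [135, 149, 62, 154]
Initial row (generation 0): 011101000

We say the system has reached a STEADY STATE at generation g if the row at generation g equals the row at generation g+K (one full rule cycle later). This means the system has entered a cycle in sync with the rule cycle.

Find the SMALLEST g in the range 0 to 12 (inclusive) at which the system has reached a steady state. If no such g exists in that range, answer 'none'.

Answer: 12

Derivation:
Gen 0: 011101000
Gen 1 (rule 135): 101001011
Gen 2 (rule 149): 101101000
Gen 3 (rule 62): 111011100
Gen 4 (rule 154): 110011010
Gen 5 (rule 135): 000100010
Gen 6 (rule 149): 110111011
Gen 7 (rule 62): 101100110
Gen 8 (rule 154): 001011101
Gen 9 (rule 135): 111001001
Gen 10 (rule 149): 010101101
Gen 11 (rule 62): 111111011
Gen 12 (rule 154): 111110010
Gen 13 (rule 135): 011100110
Gen 14 (rule 149): 001010001
Gen 15 (rule 62): 011111011
Gen 16 (rule 154): 111110010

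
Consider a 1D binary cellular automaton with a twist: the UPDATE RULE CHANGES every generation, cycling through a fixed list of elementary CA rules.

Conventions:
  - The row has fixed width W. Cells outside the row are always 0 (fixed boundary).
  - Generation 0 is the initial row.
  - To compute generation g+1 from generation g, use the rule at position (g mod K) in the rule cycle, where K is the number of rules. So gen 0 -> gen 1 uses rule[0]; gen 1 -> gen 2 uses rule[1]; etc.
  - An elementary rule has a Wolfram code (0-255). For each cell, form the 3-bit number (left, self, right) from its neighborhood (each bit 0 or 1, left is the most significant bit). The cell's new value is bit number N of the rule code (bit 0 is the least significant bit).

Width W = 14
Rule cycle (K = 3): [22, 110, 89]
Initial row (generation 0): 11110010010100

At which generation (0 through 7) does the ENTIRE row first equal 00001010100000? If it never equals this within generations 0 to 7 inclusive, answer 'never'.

Gen 0: 11110010010100
Gen 1 (rule 22): 00001111110110
Gen 2 (rule 110): 00011000011110
Gen 3 (rule 89): 11011111010011
Gen 4 (rule 22): 00000000011100
Gen 5 (rule 110): 00000000110100
Gen 6 (rule 89): 11111110110011
Gen 7 (rule 22): 00000000001100

Answer: never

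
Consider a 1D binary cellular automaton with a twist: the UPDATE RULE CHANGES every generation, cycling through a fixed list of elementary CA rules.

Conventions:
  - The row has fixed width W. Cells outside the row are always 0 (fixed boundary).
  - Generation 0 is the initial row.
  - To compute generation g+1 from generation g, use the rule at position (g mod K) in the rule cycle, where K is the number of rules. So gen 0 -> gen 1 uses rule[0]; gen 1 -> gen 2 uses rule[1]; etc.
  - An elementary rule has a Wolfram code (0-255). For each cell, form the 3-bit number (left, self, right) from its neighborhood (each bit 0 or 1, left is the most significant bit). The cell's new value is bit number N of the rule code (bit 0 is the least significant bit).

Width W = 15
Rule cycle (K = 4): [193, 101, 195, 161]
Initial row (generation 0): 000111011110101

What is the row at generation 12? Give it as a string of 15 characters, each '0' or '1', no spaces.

Answer: 100001001111001

Derivation:
Gen 0: 000111011110101
Gen 1 (rule 193): 110011001110000
Gen 2 (rule 101): 010001000010111
Gen 3 (rule 195): 100110011100011
Gen 4 (rule 161): 000000001001000
Gen 5 (rule 193): 111111100000011
Gen 6 (rule 101): 000000101111001
Gen 7 (rule 195): 111111000111010
Gen 8 (rule 161): 011110010010100
Gen 9 (rule 193): 001110000000001
Gen 10 (rule 101): 100010111111101
Gen 11 (rule 195): 001100011111100
Gen 12 (rule 161): 100001001111001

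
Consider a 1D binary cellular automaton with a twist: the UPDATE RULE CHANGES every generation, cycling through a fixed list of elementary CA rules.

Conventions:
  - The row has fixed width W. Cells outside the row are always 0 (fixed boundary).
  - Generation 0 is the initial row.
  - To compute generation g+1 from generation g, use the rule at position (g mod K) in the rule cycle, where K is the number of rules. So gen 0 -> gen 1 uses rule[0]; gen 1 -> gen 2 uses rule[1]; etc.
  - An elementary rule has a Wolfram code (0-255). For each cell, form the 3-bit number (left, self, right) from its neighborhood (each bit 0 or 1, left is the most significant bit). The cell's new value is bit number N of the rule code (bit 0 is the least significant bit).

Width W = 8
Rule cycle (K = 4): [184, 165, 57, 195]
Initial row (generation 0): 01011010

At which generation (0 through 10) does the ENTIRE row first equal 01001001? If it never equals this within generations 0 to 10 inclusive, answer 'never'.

Gen 0: 01011010
Gen 1 (rule 184): 00110101
Gen 2 (rule 165): 10001111
Gen 3 (rule 57): 01101000
Gen 4 (rule 195): 10100011
Gen 5 (rule 184): 01010010
Gen 6 (rule 165): 01110010
Gen 7 (rule 57): 01001001
Gen 8 (rule 195): 10010010
Gen 9 (rule 184): 01001001
Gen 10 (rule 165): 01001001

Answer: 7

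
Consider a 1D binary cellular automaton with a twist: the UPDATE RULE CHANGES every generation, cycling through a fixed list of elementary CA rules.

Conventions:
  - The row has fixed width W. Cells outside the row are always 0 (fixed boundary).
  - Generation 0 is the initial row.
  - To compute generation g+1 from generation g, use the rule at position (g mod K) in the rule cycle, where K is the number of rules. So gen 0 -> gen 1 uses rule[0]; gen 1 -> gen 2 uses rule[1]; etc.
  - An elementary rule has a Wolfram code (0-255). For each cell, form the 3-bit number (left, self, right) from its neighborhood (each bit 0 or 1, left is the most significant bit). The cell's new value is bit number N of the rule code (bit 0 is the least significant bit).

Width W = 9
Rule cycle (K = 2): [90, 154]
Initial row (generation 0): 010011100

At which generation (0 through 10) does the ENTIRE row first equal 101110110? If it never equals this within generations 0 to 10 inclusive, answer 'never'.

Answer: 1

Derivation:
Gen 0: 010011100
Gen 1 (rule 90): 101110110
Gen 2 (rule 154): 001100101
Gen 3 (rule 90): 011111000
Gen 4 (rule 154): 111110100
Gen 5 (rule 90): 100010010
Gen 6 (rule 154): 010101101
Gen 7 (rule 90): 100001100
Gen 8 (rule 154): 010011010
Gen 9 (rule 90): 101111001
Gen 10 (rule 154): 001110110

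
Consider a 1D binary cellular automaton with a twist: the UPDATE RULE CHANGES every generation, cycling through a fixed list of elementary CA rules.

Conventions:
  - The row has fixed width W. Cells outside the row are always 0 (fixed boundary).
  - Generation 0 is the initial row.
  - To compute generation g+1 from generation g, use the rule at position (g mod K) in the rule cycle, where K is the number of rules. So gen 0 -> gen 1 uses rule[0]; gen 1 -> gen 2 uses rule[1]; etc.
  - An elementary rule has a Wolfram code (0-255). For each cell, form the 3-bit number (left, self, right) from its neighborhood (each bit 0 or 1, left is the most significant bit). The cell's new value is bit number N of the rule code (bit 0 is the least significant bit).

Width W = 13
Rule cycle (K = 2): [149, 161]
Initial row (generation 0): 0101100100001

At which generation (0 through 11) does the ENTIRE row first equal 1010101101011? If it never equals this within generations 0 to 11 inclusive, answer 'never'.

Gen 0: 0101100100001
Gen 1 (rule 149): 0100010111101
Gen 2 (rule 161): 0001001011010
Gen 3 (rule 149): 1101101000011
Gen 4 (rule 161): 0010010011000
Gen 5 (rule 149): 1011011000111
Gen 6 (rule 161): 0100100010010
Gen 7 (rule 149): 0110111011011
Gen 8 (rule 161): 0001010100100
Gen 9 (rule 149): 1101010110111
Gen 10 (rule 161): 0010101001010
Gen 11 (rule 149): 1010101101011

Answer: 11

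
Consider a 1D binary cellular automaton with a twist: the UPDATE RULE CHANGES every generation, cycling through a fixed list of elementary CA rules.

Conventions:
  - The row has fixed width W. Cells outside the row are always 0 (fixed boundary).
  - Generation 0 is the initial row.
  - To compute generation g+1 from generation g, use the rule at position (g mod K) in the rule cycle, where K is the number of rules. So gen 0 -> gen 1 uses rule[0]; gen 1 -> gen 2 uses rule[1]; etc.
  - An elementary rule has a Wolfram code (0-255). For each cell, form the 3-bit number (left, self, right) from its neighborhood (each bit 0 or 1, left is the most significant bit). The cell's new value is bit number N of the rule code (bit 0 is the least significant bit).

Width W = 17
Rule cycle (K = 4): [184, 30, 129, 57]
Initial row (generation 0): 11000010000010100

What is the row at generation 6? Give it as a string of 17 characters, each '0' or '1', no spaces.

Gen 0: 11000010000010100
Gen 1 (rule 184): 10100001000001010
Gen 2 (rule 30): 10110011100011011
Gen 3 (rule 129): 00000001001000000
Gen 4 (rule 57): 11111100100111111
Gen 5 (rule 184): 11111010010111110
Gen 6 (rule 30): 10000011110100001

Answer: 10000011110100001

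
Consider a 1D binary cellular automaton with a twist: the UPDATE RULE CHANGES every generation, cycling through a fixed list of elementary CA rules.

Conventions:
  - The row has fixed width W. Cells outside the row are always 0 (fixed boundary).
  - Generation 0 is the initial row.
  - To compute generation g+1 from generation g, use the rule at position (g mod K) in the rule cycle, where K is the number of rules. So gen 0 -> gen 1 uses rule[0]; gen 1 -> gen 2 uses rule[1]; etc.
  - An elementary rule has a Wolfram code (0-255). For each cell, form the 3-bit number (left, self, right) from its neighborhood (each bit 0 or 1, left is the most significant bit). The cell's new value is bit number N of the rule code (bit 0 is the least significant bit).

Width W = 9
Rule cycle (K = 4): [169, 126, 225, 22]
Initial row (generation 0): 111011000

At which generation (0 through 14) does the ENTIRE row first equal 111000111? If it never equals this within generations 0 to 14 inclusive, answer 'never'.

Answer: never

Derivation:
Gen 0: 111011000
Gen 1 (rule 169): 110110011
Gen 2 (rule 126): 111111111
Gen 3 (rule 225): 011111111
Gen 4 (rule 22): 100000000
Gen 5 (rule 169): 001111111
Gen 6 (rule 126): 011000001
Gen 7 (rule 225): 001011100
Gen 8 (rule 22): 011000010
Gen 9 (rule 169): 010011000
Gen 10 (rule 126): 111111100
Gen 11 (rule 225): 011111101
Gen 12 (rule 22): 100000001
Gen 13 (rule 169): 001111100
Gen 14 (rule 126): 011000110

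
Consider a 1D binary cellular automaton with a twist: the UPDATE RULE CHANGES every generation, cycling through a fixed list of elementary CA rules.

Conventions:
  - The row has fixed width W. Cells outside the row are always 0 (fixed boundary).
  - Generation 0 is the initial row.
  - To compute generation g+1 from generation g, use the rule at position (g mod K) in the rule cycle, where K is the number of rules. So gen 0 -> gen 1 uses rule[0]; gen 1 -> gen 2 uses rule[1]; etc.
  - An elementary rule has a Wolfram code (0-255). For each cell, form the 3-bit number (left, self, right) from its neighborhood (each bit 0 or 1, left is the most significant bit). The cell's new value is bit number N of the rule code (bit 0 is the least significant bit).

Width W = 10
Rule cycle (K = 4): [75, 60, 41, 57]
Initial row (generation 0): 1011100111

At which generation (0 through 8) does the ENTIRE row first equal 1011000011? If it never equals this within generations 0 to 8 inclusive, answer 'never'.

Answer: 7

Derivation:
Gen 0: 1011100111
Gen 1 (rule 75): 0010101101
Gen 2 (rule 60): 0011111011
Gen 3 (rule 41): 1010000110
Gen 4 (rule 57): 0101110101
Gen 5 (rule 75): 1001010000
Gen 6 (rule 60): 1101111000
Gen 7 (rule 41): 1011000011
Gen 8 (rule 57): 0110111010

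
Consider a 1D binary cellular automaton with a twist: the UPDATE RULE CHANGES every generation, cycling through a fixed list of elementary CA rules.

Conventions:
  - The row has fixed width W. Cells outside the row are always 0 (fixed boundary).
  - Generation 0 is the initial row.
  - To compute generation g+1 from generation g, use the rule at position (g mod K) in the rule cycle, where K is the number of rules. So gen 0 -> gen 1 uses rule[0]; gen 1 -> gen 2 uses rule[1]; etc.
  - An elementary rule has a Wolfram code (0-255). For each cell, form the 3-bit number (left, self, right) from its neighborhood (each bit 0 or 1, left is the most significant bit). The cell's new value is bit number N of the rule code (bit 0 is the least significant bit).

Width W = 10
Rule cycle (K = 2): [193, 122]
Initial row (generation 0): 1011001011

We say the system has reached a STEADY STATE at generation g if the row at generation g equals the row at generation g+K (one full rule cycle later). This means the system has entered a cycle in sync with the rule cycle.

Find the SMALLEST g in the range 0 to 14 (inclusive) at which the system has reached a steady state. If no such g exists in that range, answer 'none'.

Answer: none

Derivation:
Gen 0: 1011001011
Gen 1 (rule 193): 0001000001
Gen 2 (rule 122): 0010100010
Gen 3 (rule 193): 1000001000
Gen 4 (rule 122): 0100010100
Gen 5 (rule 193): 0001000001
Gen 6 (rule 122): 0010100010
Gen 7 (rule 193): 1000001000
Gen 8 (rule 122): 0100010100
Gen 9 (rule 193): 0001000001
Gen 10 (rule 122): 0010100010
Gen 11 (rule 193): 1000001000
Gen 12 (rule 122): 0100010100
Gen 13 (rule 193): 0001000001
Gen 14 (rule 122): 0010100010
Gen 15 (rule 193): 1000001000
Gen 16 (rule 122): 0100010100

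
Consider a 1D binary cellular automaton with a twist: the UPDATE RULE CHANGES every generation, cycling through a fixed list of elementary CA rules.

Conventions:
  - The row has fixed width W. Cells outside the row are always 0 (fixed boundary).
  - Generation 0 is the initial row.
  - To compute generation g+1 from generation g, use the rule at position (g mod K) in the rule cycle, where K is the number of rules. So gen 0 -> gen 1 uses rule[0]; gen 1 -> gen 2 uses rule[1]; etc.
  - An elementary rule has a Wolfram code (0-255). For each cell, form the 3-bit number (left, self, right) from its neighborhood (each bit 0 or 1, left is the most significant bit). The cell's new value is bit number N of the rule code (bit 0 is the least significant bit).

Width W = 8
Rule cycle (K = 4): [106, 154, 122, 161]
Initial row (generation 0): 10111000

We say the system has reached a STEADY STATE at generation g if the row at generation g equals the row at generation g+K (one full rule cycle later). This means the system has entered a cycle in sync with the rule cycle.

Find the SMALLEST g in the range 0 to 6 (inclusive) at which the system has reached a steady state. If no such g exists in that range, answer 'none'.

Gen 0: 10111000
Gen 1 (rule 106): 01101000
Gen 2 (rule 154): 11000100
Gen 3 (rule 122): 11101010
Gen 4 (rule 161): 01010100
Gen 5 (rule 106): 10101000
Gen 6 (rule 154): 00000100
Gen 7 (rule 122): 00001010
Gen 8 (rule 161): 11100100
Gen 9 (rule 106): 10101000
Gen 10 (rule 154): 00000100

Answer: 5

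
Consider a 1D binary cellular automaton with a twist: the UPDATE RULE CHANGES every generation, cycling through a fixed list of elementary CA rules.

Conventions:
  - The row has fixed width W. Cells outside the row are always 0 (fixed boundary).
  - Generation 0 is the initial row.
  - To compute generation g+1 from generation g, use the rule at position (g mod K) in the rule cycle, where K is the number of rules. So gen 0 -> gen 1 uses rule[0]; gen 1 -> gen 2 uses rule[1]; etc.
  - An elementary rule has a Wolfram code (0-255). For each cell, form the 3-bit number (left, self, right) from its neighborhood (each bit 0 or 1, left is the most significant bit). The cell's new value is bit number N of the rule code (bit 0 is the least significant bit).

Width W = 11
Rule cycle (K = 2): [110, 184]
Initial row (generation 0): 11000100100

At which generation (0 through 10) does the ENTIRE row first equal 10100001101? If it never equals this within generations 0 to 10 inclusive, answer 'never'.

Gen 0: 11000100100
Gen 1 (rule 110): 11001101100
Gen 2 (rule 184): 10101011010
Gen 3 (rule 110): 11111111110
Gen 4 (rule 184): 11111111101
Gen 5 (rule 110): 10000000111
Gen 6 (rule 184): 01000000110
Gen 7 (rule 110): 11000001110
Gen 8 (rule 184): 10100001101
Gen 9 (rule 110): 11100011111
Gen 10 (rule 184): 11010011110

Answer: 8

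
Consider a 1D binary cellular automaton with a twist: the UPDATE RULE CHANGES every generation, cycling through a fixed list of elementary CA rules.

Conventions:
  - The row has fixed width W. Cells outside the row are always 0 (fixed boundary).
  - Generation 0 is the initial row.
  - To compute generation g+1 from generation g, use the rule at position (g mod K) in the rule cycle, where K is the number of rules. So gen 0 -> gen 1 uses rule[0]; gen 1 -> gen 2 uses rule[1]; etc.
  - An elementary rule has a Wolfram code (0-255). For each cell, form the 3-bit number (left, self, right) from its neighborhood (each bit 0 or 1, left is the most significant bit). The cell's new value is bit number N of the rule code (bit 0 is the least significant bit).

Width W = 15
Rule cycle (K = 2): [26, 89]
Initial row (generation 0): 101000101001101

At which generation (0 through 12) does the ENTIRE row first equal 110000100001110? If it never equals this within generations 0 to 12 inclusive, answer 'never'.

Gen 0: 101000101001101
Gen 1 (rule 26): 000101000111000
Gen 2 (rule 89): 110000110101111
Gen 3 (rule 26): 101001100001000
Gen 4 (rule 89): 000101111100111
Gen 5 (rule 26): 001001000011100
Gen 6 (rule 89): 100100111010111
Gen 7 (rule 26): 011011100000100
Gen 8 (rule 89): 011010111110011
Gen 9 (rule 26): 110000100001110
Gen 10 (rule 89): 111110011101011
Gen 11 (rule 26): 100001110000010
Gen 12 (rule 89): 011101011111001

Answer: 9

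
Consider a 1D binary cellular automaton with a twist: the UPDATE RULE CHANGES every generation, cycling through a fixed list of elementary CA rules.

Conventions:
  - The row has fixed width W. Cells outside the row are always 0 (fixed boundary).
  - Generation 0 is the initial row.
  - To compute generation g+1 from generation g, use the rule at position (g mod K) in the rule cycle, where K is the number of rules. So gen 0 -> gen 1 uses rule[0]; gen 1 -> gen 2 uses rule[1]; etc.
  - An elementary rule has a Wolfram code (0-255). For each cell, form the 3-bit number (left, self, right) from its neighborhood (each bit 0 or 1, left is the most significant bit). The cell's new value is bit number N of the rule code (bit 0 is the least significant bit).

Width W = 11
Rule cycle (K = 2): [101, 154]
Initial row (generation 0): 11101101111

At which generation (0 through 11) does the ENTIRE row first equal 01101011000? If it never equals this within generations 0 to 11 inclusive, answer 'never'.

Answer: never

Derivation:
Gen 0: 11101101111
Gen 1 (rule 101): 00110110001
Gen 2 (rule 154): 01100101010
Gen 3 (rule 101): 00100111110
Gen 4 (rule 154): 01011111101
Gen 5 (rule 101): 01100000111
Gen 6 (rule 154): 11010001110
Gen 7 (rule 101): 01110100010
Gen 8 (rule 154): 11100010101
Gen 9 (rule 101): 00101011111
Gen 10 (rule 154): 01000011110
Gen 11 (rule 101): 01011000010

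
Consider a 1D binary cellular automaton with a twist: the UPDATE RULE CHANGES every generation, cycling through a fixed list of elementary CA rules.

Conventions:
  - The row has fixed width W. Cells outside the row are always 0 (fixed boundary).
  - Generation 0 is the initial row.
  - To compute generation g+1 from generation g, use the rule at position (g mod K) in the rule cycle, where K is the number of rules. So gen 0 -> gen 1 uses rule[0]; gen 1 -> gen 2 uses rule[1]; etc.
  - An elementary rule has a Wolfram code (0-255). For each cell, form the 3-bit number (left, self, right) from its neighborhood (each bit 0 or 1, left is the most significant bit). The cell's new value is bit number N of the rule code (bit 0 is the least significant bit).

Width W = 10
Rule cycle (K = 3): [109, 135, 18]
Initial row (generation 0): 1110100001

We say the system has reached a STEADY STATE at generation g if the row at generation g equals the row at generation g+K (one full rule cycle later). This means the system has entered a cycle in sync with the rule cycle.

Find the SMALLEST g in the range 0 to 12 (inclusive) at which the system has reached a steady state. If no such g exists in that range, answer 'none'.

Answer: none

Derivation:
Gen 0: 1110100001
Gen 1 (rule 109): 1011101101
Gen 2 (rule 135): 1001000001
Gen 3 (rule 18): 0110100010
Gen 4 (rule 109): 0111101010
Gen 5 (rule 135): 1011001010
Gen 6 (rule 18): 0000110001
Gen 7 (rule 109): 1110110101
Gen 8 (rule 135): 0100000101
Gen 9 (rule 18): 1010001000
Gen 10 (rule 109): 1110101011
Gen 11 (rule 135): 0100101000
Gen 12 (rule 18): 1011000100
Gen 13 (rule 109): 1111010101
Gen 14 (rule 135): 0110010101
Gen 15 (rule 18): 1001100000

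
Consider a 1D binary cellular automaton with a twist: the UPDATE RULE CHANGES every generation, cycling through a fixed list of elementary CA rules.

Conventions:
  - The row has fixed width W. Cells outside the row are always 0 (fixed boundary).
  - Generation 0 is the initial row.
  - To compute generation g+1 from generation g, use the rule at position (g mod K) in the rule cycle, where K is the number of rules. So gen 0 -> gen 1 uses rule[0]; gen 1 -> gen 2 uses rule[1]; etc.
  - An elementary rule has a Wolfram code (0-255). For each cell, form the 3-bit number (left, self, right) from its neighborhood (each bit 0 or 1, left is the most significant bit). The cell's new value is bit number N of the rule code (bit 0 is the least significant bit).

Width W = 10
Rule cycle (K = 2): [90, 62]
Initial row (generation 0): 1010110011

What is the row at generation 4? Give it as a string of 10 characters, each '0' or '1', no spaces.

Answer: 0110001000

Derivation:
Gen 0: 1010110011
Gen 1 (rule 90): 0000111111
Gen 2 (rule 62): 0001100000
Gen 3 (rule 90): 0011110000
Gen 4 (rule 62): 0110001000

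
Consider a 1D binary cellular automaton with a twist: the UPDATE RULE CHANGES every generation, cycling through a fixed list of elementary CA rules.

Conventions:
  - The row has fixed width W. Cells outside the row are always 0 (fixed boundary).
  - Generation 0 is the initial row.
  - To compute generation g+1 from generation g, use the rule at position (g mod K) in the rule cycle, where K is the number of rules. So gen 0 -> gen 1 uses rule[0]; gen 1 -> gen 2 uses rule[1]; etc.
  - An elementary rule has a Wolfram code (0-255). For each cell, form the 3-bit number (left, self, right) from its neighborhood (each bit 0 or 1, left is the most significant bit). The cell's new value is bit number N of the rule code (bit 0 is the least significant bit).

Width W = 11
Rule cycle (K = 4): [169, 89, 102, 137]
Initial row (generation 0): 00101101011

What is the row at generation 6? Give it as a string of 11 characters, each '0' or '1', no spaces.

Answer: 01010000001

Derivation:
Gen 0: 00101101011
Gen 1 (rule 169): 10011010110
Gen 2 (rule 89): 01011000111
Gen 3 (rule 102): 11101001001
Gen 4 (rule 137): 11000000000
Gen 5 (rule 169): 10011111111
Gen 6 (rule 89): 01010000001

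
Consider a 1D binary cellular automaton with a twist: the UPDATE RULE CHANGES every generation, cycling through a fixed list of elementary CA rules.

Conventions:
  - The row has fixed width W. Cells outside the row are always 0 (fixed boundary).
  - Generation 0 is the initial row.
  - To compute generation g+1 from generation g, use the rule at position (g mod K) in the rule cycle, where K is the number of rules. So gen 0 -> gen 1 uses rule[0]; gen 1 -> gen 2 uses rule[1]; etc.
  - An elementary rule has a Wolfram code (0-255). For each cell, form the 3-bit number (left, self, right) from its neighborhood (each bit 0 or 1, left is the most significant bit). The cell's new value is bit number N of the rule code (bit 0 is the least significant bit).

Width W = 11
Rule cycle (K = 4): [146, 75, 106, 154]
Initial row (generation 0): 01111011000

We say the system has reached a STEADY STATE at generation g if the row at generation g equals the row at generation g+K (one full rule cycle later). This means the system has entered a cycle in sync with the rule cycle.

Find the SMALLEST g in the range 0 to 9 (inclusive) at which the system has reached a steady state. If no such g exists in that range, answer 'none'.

Gen 0: 01111011000
Gen 1 (rule 146): 10110000100
Gen 2 (rule 75): 00110111001
Gen 3 (rule 106): 01111101010
Gen 4 (rule 154): 11111000001
Gen 5 (rule 146): 01110100010
Gen 6 (rule 75): 11010001100
Gen 7 (rule 106): 11100011100
Gen 8 (rule 154): 11010111010
Gen 9 (rule 146): 00000010001
Gen 10 (rule 75): 11111100110
Gen 11 (rule 106): 10000101110
Gen 12 (rule 154): 01001001101
Gen 13 (rule 146): 10110110000

Answer: none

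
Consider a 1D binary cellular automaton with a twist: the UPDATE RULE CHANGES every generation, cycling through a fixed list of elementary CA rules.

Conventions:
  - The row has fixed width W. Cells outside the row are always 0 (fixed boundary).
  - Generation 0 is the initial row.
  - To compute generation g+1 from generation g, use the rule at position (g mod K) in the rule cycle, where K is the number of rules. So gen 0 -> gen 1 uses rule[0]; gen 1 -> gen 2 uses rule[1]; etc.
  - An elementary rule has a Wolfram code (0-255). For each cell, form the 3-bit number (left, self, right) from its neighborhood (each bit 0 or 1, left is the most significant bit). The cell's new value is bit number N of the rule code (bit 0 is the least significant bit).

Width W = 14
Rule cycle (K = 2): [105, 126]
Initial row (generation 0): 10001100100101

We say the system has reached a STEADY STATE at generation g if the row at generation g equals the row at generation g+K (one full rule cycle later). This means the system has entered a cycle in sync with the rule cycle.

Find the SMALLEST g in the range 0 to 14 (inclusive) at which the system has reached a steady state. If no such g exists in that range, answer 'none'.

Gen 0: 10001100100101
Gen 1 (rule 105): 00101100000010
Gen 2 (rule 126): 01111110000111
Gen 3 (rule 105): 01000010110101
Gen 4 (rule 126): 11100111111111
Gen 5 (rule 105): 10100100000001
Gen 6 (rule 126): 11111110000011
Gen 7 (rule 105): 10000010111011
Gen 8 (rule 126): 11000111101111
Gen 9 (rule 105): 11010100111001
Gen 10 (rule 126): 11111111101111
Gen 11 (rule 105): 10000000111001
Gen 12 (rule 126): 11000001101111
Gen 13 (rule 105): 11011101111001
Gen 14 (rule 126): 11110111001111
Gen 15 (rule 105): 10011101001001
Gen 16 (rule 126): 11110111111111

Answer: none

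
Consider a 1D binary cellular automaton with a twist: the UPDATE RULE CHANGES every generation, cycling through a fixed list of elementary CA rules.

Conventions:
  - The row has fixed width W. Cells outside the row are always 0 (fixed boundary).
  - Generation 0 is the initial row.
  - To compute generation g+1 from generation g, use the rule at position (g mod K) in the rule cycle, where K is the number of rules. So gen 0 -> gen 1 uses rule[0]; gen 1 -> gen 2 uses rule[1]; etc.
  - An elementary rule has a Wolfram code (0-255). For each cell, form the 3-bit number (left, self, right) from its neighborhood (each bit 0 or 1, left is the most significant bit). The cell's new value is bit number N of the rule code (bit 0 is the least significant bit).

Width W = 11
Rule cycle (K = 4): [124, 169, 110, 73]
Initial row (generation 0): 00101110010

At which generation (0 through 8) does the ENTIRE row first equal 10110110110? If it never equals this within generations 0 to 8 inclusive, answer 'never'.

Answer: 2

Derivation:
Gen 0: 00101110010
Gen 1 (rule 124): 00111011011
Gen 2 (rule 169): 10110110110
Gen 3 (rule 110): 11111111110
Gen 4 (rule 73): 10000000010
Gen 5 (rule 124): 11000000011
Gen 6 (rule 169): 10011111010
Gen 7 (rule 110): 10110001110
Gen 8 (rule 73): 00110101010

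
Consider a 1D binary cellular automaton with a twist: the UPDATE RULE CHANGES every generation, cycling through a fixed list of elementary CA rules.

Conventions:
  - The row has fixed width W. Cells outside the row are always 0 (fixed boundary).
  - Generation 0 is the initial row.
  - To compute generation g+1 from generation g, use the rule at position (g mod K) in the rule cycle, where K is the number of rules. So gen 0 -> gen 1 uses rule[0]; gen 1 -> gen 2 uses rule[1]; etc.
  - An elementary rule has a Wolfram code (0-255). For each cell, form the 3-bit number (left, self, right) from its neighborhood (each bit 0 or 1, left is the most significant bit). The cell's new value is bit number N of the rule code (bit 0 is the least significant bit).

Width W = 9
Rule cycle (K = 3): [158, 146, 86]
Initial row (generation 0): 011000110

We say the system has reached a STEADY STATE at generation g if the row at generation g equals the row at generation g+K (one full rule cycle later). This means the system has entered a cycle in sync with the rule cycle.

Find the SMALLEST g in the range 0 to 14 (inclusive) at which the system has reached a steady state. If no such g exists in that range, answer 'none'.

Answer: 2

Derivation:
Gen 0: 011000110
Gen 1 (rule 158): 110101101
Gen 2 (rule 146): 000000000
Gen 3 (rule 86): 000000000
Gen 4 (rule 158): 000000000
Gen 5 (rule 146): 000000000
Gen 6 (rule 86): 000000000
Gen 7 (rule 158): 000000000
Gen 8 (rule 146): 000000000
Gen 9 (rule 86): 000000000
Gen 10 (rule 158): 000000000
Gen 11 (rule 146): 000000000
Gen 12 (rule 86): 000000000
Gen 13 (rule 158): 000000000
Gen 14 (rule 146): 000000000
Gen 15 (rule 86): 000000000
Gen 16 (rule 158): 000000000
Gen 17 (rule 146): 000000000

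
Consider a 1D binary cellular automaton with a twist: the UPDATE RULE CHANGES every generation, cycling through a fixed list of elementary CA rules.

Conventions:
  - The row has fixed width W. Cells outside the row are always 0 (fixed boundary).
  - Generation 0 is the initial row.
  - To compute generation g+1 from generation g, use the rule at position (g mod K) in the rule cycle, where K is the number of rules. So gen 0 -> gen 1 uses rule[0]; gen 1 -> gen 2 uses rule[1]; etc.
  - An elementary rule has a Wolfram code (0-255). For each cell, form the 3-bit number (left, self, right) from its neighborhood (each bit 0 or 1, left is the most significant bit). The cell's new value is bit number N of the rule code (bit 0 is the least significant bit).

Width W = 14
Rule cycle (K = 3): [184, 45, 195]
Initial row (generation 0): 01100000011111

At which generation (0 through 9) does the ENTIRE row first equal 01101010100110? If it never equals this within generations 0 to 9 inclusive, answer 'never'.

Answer: 4

Derivation:
Gen 0: 01100000011111
Gen 1 (rule 184): 01010000011110
Gen 2 (rule 45): 01110111010000
Gen 3 (rule 195): 10110011000111
Gen 4 (rule 184): 01101010100110
Gen 5 (rule 45): 01011111100100
Gen 6 (rule 195): 10001111101001
Gen 7 (rule 184): 01001111010100
Gen 8 (rule 45): 01001000111101
Gen 9 (rule 195): 10010011011100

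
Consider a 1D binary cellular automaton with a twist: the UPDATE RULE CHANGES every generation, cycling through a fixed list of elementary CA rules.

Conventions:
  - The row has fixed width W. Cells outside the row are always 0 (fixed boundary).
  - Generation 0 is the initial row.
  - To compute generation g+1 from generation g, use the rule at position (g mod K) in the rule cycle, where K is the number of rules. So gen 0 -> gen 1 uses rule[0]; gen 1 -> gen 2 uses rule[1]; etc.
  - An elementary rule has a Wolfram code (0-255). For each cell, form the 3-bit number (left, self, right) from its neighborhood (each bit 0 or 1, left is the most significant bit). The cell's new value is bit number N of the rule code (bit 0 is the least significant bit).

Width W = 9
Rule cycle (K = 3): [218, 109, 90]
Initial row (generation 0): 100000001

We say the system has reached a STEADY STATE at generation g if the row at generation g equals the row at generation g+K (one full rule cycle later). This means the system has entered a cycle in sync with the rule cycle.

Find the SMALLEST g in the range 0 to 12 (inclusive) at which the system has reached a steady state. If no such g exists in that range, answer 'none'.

Gen 0: 100000001
Gen 1 (rule 218): 010000010
Gen 2 (rule 109): 010111010
Gen 3 (rule 90): 100101001
Gen 4 (rule 218): 011000110
Gen 5 (rule 109): 011010110
Gen 6 (rule 90): 111000111
Gen 7 (rule 218): 111101111
Gen 8 (rule 109): 100111001
Gen 9 (rule 90): 011101110
Gen 10 (rule 218): 111101111
Gen 11 (rule 109): 100111001
Gen 12 (rule 90): 011101110
Gen 13 (rule 218): 111101111
Gen 14 (rule 109): 100111001
Gen 15 (rule 90): 011101110

Answer: 7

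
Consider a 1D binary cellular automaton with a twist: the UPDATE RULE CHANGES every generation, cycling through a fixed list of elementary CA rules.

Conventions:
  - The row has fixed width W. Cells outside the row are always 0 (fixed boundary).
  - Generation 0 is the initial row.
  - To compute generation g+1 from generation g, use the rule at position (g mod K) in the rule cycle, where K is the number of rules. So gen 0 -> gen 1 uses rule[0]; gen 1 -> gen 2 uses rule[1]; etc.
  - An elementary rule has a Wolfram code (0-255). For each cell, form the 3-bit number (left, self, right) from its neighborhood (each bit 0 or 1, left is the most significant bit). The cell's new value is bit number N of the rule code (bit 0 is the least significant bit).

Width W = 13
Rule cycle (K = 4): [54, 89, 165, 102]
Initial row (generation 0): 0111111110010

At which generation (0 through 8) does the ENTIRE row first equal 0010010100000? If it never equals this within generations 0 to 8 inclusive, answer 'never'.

Answer: never

Derivation:
Gen 0: 0111111110010
Gen 1 (rule 54): 1000000001111
Gen 2 (rule 89): 0111111101001
Gen 3 (rule 165): 0011111011001
Gen 4 (rule 102): 0100001101011
Gen 5 (rule 54): 1110010011100
Gen 6 (rule 89): 1011001010111
Gen 7 (rule 165): 1100001111010
Gen 8 (rule 102): 0100010001110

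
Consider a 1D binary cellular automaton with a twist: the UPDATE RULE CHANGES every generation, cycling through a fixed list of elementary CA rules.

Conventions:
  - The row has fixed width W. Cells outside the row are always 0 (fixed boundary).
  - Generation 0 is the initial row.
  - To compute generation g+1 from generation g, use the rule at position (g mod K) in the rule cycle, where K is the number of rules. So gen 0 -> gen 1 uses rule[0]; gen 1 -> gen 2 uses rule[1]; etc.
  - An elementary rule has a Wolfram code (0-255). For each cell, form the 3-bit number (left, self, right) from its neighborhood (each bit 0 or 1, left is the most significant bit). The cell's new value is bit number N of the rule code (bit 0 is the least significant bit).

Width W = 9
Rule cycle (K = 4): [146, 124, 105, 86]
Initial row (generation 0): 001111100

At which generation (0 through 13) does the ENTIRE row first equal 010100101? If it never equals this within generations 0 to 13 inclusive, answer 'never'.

Answer: never

Derivation:
Gen 0: 001111100
Gen 1 (rule 146): 010111010
Gen 2 (rule 124): 011101111
Gen 3 (rule 105): 010111001
Gen 4 (rule 86): 110001111
Gen 5 (rule 146): 001010110
Gen 6 (rule 124): 001111111
Gen 7 (rule 105): 101000001
Gen 8 (rule 86): 101100011
Gen 9 (rule 146): 000010100
Gen 10 (rule 124): 000011110
Gen 11 (rule 105): 111010010
Gen 12 (rule 86): 001011111
Gen 13 (rule 146): 010001110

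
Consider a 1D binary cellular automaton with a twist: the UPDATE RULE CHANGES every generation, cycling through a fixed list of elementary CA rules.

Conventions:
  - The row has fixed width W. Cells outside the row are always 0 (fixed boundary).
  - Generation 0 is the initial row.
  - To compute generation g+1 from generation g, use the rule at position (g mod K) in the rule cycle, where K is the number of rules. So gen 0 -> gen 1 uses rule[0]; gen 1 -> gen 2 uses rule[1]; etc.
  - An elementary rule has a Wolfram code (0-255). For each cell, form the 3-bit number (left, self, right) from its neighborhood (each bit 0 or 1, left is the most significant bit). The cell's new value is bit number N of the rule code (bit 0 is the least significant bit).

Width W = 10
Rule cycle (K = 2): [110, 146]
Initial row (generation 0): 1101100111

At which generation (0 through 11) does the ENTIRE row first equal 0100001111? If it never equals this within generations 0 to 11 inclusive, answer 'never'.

Gen 0: 1101100111
Gen 1 (rule 110): 1111101101
Gen 2 (rule 146): 0111000000
Gen 3 (rule 110): 1101000000
Gen 4 (rule 146): 0000100000
Gen 5 (rule 110): 0001100000
Gen 6 (rule 146): 0010010000
Gen 7 (rule 110): 0110110000
Gen 8 (rule 146): 1000001000
Gen 9 (rule 110): 1000011000
Gen 10 (rule 146): 0100100100
Gen 11 (rule 110): 1101101100

Answer: never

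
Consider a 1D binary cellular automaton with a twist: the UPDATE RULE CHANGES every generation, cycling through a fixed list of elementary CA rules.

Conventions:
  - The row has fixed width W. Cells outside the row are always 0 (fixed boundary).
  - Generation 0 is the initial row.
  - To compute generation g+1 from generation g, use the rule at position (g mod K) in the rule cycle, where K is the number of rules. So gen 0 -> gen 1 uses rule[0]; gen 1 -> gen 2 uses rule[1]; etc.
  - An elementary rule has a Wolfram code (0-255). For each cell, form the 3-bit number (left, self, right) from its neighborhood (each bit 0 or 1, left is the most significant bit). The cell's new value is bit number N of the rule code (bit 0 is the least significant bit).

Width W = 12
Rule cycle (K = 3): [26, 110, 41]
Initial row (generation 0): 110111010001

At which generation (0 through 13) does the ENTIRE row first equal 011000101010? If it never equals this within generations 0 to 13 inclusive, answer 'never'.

Gen 0: 110111010001
Gen 1 (rule 26): 100100001010
Gen 2 (rule 110): 101100011110
Gen 3 (rule 41): 011001010000
Gen 4 (rule 26): 110110001000
Gen 5 (rule 110): 111110011000
Gen 6 (rule 41): 100000010011
Gen 7 (rule 26): 010000101110
Gen 8 (rule 110): 110001111010
Gen 9 (rule 41): 100101000100
Gen 10 (rule 26): 011000101010
Gen 11 (rule 110): 111001111110
Gen 12 (rule 41): 100001000000
Gen 13 (rule 26): 010010100000

Answer: 10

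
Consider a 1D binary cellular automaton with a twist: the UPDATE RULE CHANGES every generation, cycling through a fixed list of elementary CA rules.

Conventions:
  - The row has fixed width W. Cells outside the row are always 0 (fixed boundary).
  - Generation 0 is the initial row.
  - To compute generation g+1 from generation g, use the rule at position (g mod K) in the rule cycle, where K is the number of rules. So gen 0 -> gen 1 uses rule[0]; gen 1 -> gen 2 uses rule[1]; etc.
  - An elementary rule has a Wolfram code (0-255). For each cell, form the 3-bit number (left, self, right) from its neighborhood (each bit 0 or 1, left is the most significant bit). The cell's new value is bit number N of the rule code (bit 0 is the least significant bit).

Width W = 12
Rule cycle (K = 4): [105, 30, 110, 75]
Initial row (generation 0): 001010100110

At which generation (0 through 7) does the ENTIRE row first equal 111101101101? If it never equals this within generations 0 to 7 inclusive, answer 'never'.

Answer: 2

Derivation:
Gen 0: 001010100110
Gen 1 (rule 105): 100101000110
Gen 2 (rule 30): 111101101101
Gen 3 (rule 110): 100111111111
Gen 4 (rule 75): 001100000001
Gen 5 (rule 105): 101101111100
Gen 6 (rule 30): 101001000010
Gen 7 (rule 110): 111011000110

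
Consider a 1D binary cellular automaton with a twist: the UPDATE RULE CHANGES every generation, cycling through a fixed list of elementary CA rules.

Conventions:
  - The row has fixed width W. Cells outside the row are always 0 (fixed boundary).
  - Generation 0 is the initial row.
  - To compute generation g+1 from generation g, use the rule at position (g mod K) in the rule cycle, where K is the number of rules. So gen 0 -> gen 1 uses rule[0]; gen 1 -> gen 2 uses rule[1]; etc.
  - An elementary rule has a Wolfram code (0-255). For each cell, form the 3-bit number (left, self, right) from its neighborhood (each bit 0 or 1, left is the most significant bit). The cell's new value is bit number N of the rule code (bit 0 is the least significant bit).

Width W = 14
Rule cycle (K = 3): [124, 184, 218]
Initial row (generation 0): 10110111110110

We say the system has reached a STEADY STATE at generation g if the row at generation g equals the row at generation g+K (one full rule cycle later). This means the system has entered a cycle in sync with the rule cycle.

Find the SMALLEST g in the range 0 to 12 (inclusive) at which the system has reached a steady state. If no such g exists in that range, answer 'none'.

Gen 0: 10110111110110
Gen 1 (rule 124): 11111100011111
Gen 2 (rule 184): 11111010011110
Gen 3 (rule 218): 11111001111111
Gen 4 (rule 124): 10001101000001
Gen 5 (rule 184): 01001010100000
Gen 6 (rule 218): 10110000010000
Gen 7 (rule 124): 11111000011000
Gen 8 (rule 184): 11110100010100
Gen 9 (rule 218): 11110010100010
Gen 10 (rule 124): 10011011110011
Gen 11 (rule 184): 01010111101010
Gen 12 (rule 218): 10000111100001
Gen 13 (rule 124): 11000100110001
Gen 14 (rule 184): 10100010101000
Gen 15 (rule 218): 00010100000100

Answer: none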